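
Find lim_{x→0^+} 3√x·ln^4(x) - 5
The product is a 0·∞ indeterminate form at x → 0⁺.
Rewrite the product as 3·ln^4(x) / x^(-1/2) and apply L'Hôpital, or use the standard hierarchy x^(-1/2) ≫ |ln x|^4 as x → 0⁺.
The indeterminate product → 0, so the limit = -5.

Final answer: -5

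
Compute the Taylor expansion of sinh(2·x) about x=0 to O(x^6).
4·x^5/15 + 4·x^3/3 + 2·x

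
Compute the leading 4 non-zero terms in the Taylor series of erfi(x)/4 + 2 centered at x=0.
x^5/(20·√(π)) + x^3/(6·√(π)) + x/(2·√(π)) + 2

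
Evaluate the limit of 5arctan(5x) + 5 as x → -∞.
Evaluate the dominant behaviour as x → -∞; each term tends to a finite value or vanishes.
Limit = 5 - 5·π/2.

Final answer: 5 - 5·π/2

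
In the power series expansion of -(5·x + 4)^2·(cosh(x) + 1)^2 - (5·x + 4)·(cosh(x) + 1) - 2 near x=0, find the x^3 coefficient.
Expand to order 3: -(5·x + 4)^2·(cosh(x) + 1)^2 - (5·x + 4)·(cosh(x) + 1) - 2 = -165·x^3/2 - 134·x^2 - 170·x - 74 + O(x^4).
The coefficient of x^3 is -165/2.

Final answer: -165/2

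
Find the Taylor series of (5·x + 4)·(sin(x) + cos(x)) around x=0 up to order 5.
29·x^5/120 - 2·x^4/3 - 19·x^3/6 + 3·x^2 + 9·x + 4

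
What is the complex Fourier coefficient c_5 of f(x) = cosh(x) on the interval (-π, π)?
Compute the real Fourier coefficients first: a_5 = -sinh(π)/(13·π), b_5 = 0.
Then c_5 = (a_5 − i·b_5)/2 = -sinh(π)/(26·π).

Final answer: -sinh(π)/(26·π)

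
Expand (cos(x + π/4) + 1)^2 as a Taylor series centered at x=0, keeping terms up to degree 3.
x^3·(√(2)/2 + 1)^2·(√(2)/(6·(√(2)/2 + 1)) + 1/(2·(√(2)/2 + 1)^2)) + x^2·(√(2)/2 + 1)^2·(-√(2)/(2·(√(2)/2 + 1)) + 1/(2·(√(2)/2 + 1)^2)) - √(2)·x·(√(2)/2 + 1) + (√(2)/2 + 1)^2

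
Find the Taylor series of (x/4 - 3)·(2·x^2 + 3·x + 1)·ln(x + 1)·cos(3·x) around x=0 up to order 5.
-21·x^5/10 + 403·x^4/12 + 93·x^3/8 - 29·x^2/4 - 3·x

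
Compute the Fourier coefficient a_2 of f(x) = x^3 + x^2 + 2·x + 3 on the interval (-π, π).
a_2 = (1/π) ∫_{-π}^{π} f(x)·cos(2x) dx.
Evaluate the integral (use parity and integration by parts as needed): a_2 = 1.

Final answer: 1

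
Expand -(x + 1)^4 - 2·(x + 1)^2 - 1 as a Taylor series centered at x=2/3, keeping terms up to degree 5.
-1156/81 - 680·(x - 2/3)/27 - 56·(x - 2/3)^2/3 - 20·(x - 2/3)^3/3 - (x - 2/3)^4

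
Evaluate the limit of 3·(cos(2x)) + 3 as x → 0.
Direct substitution at x = 0 gives 6.

Final answer: 6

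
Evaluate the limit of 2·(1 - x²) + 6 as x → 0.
Direct substitution at x = 0 gives 8.

Final answer: 8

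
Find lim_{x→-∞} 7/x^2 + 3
Evaluate the dominant behaviour as x → -∞; each term tends to a finite value or vanishes.
Limit = 3.

Final answer: 3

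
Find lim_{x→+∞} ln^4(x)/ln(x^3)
This is an ∞/∞ indeterminate form as x → +∞.
Write ln(x^3) = 3·ln(x), reducing the quotient to ln^3(x)/3 → ∞.
Limit = ∞.

Final answer: ∞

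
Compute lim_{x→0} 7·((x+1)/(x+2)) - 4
Direct substitution at x = 0 gives -1/2.

Final answer: -1/2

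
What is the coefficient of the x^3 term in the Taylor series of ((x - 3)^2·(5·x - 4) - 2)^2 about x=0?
Expand to order 3: ((x - 3)^2·(5·x - 4) - 2)^2 = -5072·x^3 + 7345·x^2 - 5244·x + 1444 + O(x^4).
The coefficient of x^3 is -5072.

Final answer: -5072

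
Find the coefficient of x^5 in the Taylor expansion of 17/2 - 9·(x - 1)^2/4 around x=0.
Expand to order 5: 17/2 - 9·(x - 1)^2/4 = -9·x^2/4 + 9·x/2 + 25/4 + O(x^6).
The coefficient of x^5 is 0.

Final answer: 0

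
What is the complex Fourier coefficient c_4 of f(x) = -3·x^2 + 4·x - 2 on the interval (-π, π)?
Compute the real Fourier coefficients first: a_4 = -3/4, b_4 = -2.
Then c_4 = (a_4 − i·b_4)/2 = -3/8 + i.

Final answer: -3/8 + i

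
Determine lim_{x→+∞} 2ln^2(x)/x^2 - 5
The quotient is an ∞/∞ indeterminate form as x → +∞.
The polynomial denominator x^2 dominates the logarithmic numerator (any positive power of x ≫ ln^2(x) as x → ∞), so the quotient → 0.
Adding the constant: 0 - 5 = -5. Limit = -5.

Final answer: -5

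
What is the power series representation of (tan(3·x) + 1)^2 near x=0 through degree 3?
18·x^3 + 9·x^2 + 6·x + 1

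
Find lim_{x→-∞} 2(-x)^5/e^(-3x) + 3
The quotient is an ∞/∞ indeterminate form as x → -∞.
Compare growth rates of the dominant terms (exponentials ≫ polynomials ≫ logarithms), or apply L'Hôpital's rule; the quotient → 0.
Adding the constant: 0 + 3 = 3. Limit = 3.

Final answer: 3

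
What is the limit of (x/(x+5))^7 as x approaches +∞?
As x → +∞: x/(x+5) = 1/(1 + 5/x) → 1, and the 7th power of a limit-1 base also → 1.
Limit = 1.

Final answer: 1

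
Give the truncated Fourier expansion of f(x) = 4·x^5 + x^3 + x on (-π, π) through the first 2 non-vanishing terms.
(-158·π^2 + 8·π^4 + 950)·sin(x) + (-4·π^4 - 59/2 + 19·π^2)·sin(2·x)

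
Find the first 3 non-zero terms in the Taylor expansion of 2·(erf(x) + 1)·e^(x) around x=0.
x^2·(1 + 4/√(π)) + x·(2 + 4/√(π)) + 2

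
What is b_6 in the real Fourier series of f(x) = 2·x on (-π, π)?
b_6 = (1/π) ∫_{-π}^{π} f(x)·sin(6x) dx.
Evaluate the integral (use parity and integration by parts as needed): b_6 = -2/3.

Final answer: -2/3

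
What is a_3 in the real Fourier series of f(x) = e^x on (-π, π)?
a_3 = (1/π) ∫_{-π}^{π} f(x)·cos(3x) dx.
Evaluate the integral (use parity and integration by parts as needed): a_3 = (1 - e^(2·π))·e^(-π)/(10·π).

Final answer: (1 - e^(2·π))·e^(-π)/(10·π)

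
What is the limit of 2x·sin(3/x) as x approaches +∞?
As x → +∞: let u = 3/x → 0⁺; then 2·x·sin(3/x) = 2·3·sin(u)/u → 2·3·1 = 6.
Limit = 6.

Final answer: 6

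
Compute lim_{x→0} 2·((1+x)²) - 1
Direct substitution at x = 0 gives 1.

Final answer: 1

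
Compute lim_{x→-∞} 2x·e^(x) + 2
The product is a 0·∞ indeterminate form at x → -∞.
Rewrite the product as 2x / e^(-x) (an ∞/∞ form) and apply L'Hôpital, or use the standard hierarchy e^(|x|) ≫ |x| as x → -∞.
The indeterminate product → 0, so the limit = 2.

Final answer: 2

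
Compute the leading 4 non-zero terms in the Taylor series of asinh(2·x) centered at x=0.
-40·x^7/7 + 12·x^5/5 - 4·x^3/3 + 2·x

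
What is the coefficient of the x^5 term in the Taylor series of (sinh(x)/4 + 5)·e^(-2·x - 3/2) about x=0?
Expand to order 5: (sinh(x)/4 + 5)·e^(-2·x - 3/2) = -173·x^5·e^(-3/2)/160 + 35·x^4·e^(-3/2)/12 - 49·x^3·e^(-3/2)/8 + 19·x^2·e^(-3/2)/2 - 39·x·e^(-3/2)/4 + 5·e^(-3/2) + O(x^6).
The coefficient of x^5 is -173·e^(-3/2)/160.

Final answer: -173·e^(-3/2)/160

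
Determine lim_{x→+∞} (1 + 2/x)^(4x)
As x → +∞: write (1 + 2/x)^(4x) = ((1 + 2/x)^x)^4 → (e^2)^4 = e^8.
Limit = e^(8).

Final answer: e^(8)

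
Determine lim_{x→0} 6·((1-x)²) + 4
Direct substitution at x = 0 gives 10.

Final answer: 10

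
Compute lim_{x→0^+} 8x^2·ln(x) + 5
The product is a 0·∞ indeterminate form at x → 0⁺.
Rewrite the product as 8·ln(x) / x^(-2) and apply L'Hôpital, or use the standard hierarchy x^(-2) ≫ |ln x| as x → 0⁺.
The indeterminate product → 0, so the limit = 5.

Final answer: 5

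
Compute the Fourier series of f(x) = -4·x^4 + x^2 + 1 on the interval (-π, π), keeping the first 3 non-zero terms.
(-196 + 32·π^2)·cos(x) + (13 - 8·π^2)·cos(2·x) - 4·π^4/5 + 1 + π^2/3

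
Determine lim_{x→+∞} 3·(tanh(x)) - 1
Evaluate the dominant behaviour as x → +∞; each term tends to a finite value or vanishes.
Limit = 2.

Final answer: 2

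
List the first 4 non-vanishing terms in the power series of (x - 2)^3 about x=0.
x^3 - 6·x^2 + 12·x - 8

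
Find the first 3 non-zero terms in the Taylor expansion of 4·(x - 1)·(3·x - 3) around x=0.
12·x^2 - 24·x + 12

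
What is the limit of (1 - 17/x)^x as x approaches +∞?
As x → +∞: this is the defining limit (1 - 17/x)^x → e^(-17).
Limit = e^(-17).

Final answer: e^(-17)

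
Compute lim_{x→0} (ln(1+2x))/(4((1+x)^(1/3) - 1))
Both numerator and denominator → 0 as x → 0; this is a 0/0 indeterminate form.
Expand each to leading order near x = 0: numerator ~ 2·x, denominator ~ 4·x/3.
The limit of the ratio is 3/2.

Final answer: 3/2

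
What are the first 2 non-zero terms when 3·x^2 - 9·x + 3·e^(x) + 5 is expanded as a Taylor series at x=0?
8 - 6·x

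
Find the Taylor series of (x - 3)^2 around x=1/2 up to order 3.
25/4 - 5·(x - 1/2) + (x - 1/2)^2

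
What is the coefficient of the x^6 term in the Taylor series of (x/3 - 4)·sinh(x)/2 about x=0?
Expand to order 6: (x/3 - 4)·sinh(x)/2 = x^6/720 - x^5/60 + x^4/36 - x^3/3 + x^2/6 - 2·x + O(x^7).
The coefficient of x^6 is 1/720.

Final answer: 1/720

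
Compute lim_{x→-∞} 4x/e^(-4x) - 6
The quotient is an ∞/∞ indeterminate form as x → -∞.
Compare growth rates of the dominant terms (exponentials ≫ polynomials ≫ logarithms), or apply L'Hôpital's rule; the quotient → 0.
Adding the constant: 0 - 6 = -6. Limit = -6.

Final answer: -6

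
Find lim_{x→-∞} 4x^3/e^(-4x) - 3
The quotient is an ∞/∞ indeterminate form as x → -∞.
Compare growth rates of the dominant terms (exponentials ≫ polynomials ≫ logarithms), or apply L'Hôpital's rule; the quotient → 0.
Adding the constant: 0 - 3 = -3. Limit = -3.

Final answer: -3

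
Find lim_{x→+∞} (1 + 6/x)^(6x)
As x → +∞: write (1 + 6/x)^(6x) = ((1 + 6/x)^x)^6 → (e^6)^6 = e^36.
Limit = e^(36).

Final answer: e^(36)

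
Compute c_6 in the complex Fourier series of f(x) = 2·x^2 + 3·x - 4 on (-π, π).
Compute the real Fourier coefficients first: a_6 = 2/9, b_6 = -1.
Then c_6 = (a_6 − i·b_6)/2 = 1/9 + i/2.

Final answer: 1/9 + i/2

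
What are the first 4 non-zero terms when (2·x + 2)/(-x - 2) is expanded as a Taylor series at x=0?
-x^3/8 + x^2/4 - x/2 - 1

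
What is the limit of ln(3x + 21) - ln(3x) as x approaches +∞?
This is an ∞ − ∞ indeterminate form.
Combine the logarithms: ln(3x+21) − ln(3x) = ln((3x+21)/(3x)) = ln(1 + 21/(3x)) → ln(1) = 0.
Limit = 0.

Final answer: 0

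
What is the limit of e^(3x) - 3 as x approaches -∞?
Evaluate the dominant behaviour as x → -∞; each term tends to a finite value or vanishes.
Limit = -3.

Final answer: -3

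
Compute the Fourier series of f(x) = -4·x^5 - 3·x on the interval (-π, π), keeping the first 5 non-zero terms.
(-966 - 8·π^4 + 160·π^2)·sin(x) + (-20·π^2 + 33 + 4·π^4)·sin(2·x) + (-8·π^4/3 - 482/81 + 160·π^2/27)·sin(3·x) + (-5·π^2/2 + 39/16 + 2·π^4)·sin(4·x) + (-8·π^4/5 - 942/625 + 32·π^2/25)·sin(5·x)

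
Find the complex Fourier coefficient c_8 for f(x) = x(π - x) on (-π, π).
Compute the real Fourier coefficients first: a_8 = -1/16, b_8 = -π/4.
Then c_8 = (a_8 − i·b_8)/2 = -1/32 + i·π/8.

Final answer: -1/32 + i·π/8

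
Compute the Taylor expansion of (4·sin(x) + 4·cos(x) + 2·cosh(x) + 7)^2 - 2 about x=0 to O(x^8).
-31·x^7/70 + 5·x^6/36 + 21·x^5/5 + 13·x^4/6 - 76·x^3/3 - 10·x^2 + 104·x + 167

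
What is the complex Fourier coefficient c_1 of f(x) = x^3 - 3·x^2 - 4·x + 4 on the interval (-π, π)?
Compute the real Fourier coefficients first: a_1 = 12, b_1 = -20 + 2·π^2.
Then c_1 = (a_1 − i·b_1)/2 = 6 - i·π^2 + 10·i.

Final answer: 6 - i·π^2 + 10·i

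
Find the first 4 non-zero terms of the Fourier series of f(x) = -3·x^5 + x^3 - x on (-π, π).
(-734 - 6·π^4 + 122·π^2)·sin(x) + (-16·π^2 + 25 + 3·π^4)·sin(2·x) + (-2·π^4 - 110/27 + 46·π^2/9)·sin(3·x) + (-19·π^2/8 + 89/64 + 3·π^4/2)·sin(4·x)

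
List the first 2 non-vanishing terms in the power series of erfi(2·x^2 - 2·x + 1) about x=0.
-4·e·x/√(π) + erfi(1)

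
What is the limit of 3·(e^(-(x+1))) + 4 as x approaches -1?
Direct substitution at x = -1 gives 7.

Final answer: 7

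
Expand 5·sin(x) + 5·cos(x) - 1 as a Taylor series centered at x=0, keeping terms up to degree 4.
5·x^4/24 - 5·x^3/6 - 5·x^2/2 + 5·x + 4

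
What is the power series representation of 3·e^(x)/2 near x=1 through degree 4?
3·e/2 + 3·e·(x - 1)/2 + 3·e·(x - 1)^2/4 + e·(x - 1)^3/4 + e·(x - 1)^4/16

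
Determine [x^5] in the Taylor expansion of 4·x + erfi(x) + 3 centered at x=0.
Expand to order 5: 4·x + erfi(x) + 3 = x^5/(5·√(π)) + 2·x^3/(3·√(π)) + x·(2/√(π) + 4) + 3 + O(x^6).
The coefficient of x^5 is 1/(5·√(π)).

Final answer: 1/(5·√(π))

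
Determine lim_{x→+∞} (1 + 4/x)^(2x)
As x → +∞: write (1 + 4/x)^(2x) = ((1 + 4/x)^x)^2 → (e^4)^2 = e^8.
Limit = e^(8).

Final answer: e^(8)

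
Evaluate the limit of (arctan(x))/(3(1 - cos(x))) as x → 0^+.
Both numerator and denominator → 0 as x → 0^+; this is a 0/0 indeterminate form.
Expand each to leading order near x = 0: numerator ~ x, denominator ~ 3·x^2/2.
The limit of the ratio is ∞.

Final answer: ∞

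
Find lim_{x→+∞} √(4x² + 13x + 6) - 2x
As x → +∞: multiply by the conjugate to get (13x+6)/(√(4x²+13x+6)+2x); the denominator ~ 4x, so the limit is 13/4.
Limit = 13/4.

Final answer: 13/4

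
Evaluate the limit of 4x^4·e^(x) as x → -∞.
This is a 0·∞ indeterminate form at x → -∞.
Rewrite the product as 4x^4 / e^(-x) (an ∞/∞ form) and apply L'Hôpital, or use the standard hierarchy e^(|x|) ≫ |x^4| as x → -∞.
The indeterminate product → 0, so the limit = 0.

Final answer: 0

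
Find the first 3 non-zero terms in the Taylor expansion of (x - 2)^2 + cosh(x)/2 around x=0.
5·x^2/4 - 4·x + 9/2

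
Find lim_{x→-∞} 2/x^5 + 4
Evaluate the dominant behaviour as x → -∞; each term tends to a finite value or vanishes.
Limit = 4.

Final answer: 4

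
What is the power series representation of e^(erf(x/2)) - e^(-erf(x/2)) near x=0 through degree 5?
x^5·(-1/(12·π^(3/2)) + 1/(60·π^(5/2)) + 1/(80·√(π))) + x^3·(-1/(6·√(π)) + 1/(3·π^(3/2))) + 2·x/√(π)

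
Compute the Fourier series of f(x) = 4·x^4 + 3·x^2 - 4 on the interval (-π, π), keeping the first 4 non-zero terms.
(180 - 32·π^2)·cos(x) + (-9 + 8·π^2)·cos(2·x) + (28/27 - 32·π^2/9)·cos(3·x) - 4 + π^2 + 4·π^4/5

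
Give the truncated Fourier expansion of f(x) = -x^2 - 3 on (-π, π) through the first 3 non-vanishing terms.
4·cos(x) - cos(2·x) - π^2/3 - 3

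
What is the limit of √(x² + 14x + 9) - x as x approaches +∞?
As x → +∞: multiply by the conjugate to get (14x+9)/(√(x²+14x+9)+x); the denominator ~ 2x, so the limit is 14/2 = 7.
Limit = 7.

Final answer: 7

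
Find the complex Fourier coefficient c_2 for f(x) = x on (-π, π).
Compute the real Fourier coefficients first: a_2 = 0, b_2 = -1.
Then c_2 = (a_2 − i·b_2)/2 = i/2.

Final answer: i/2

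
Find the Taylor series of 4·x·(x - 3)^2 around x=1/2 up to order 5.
25/2 + 15·(x - 1/2) - 18·(x - 1/2)^2 + 4·(x - 1/2)^3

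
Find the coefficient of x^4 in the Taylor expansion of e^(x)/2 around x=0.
Expand to order 4: e^(x)/2 = x^4/48 + x^3/12 + x^2/4 + x/2 + 1/2 + O(x^5).
The coefficient of x^4 is 1/48.

Final answer: 1/48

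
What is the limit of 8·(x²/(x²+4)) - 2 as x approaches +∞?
Evaluate the dominant behaviour as x → +∞; each term tends to a finite value or vanishes.
Limit = 6.

Final answer: 6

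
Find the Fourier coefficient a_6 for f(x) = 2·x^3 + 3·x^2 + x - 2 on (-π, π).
a_6 = (1/π) ∫_{-π}^{π} f(x)·cos(6x) dx.
Evaluate the integral (use parity and integration by parts as needed): a_6 = 1/3.

Final answer: 1/3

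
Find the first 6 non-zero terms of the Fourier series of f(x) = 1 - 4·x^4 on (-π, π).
(-192 + 32·π^2)·cos(x) + (12 - 8·π^2)·cos(2·x) + (-64/27 + 32·π^2/9)·cos(3·x) + (3/4 - 2·π^2)·cos(4·x) + (-192/625 + 32·π^2/25)·cos(5·x) - 4·π^4/5 + 1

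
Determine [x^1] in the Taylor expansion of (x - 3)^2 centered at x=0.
Expand to order 1: (x - 3)^2 = 9 - 6·x + O(x^2).
The coefficient of x^1 is -6.

Final answer: -6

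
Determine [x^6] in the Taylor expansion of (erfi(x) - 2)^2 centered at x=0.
Expand to order 6: (erfi(x) - 2)^2 = 56·x^6/(45·π) - 4·x^5/(5·√(π)) + 8·x^4/(3·π) - 8·x^3/(3·√(π)) + 4·x^2/π - 8·x/√(π) + 4 + O(x^7).
The coefficient of x^6 is 56/(45·π).

Final answer: 56/(45·π)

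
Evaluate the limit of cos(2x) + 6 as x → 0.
Direct substitution at x = 0 gives 7.

Final answer: 7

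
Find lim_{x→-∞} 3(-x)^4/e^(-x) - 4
The quotient is an ∞/∞ indeterminate form as x → -∞.
Compare growth rates of the dominant terms (exponentials ≫ polynomials ≫ logarithms), or apply L'Hôpital's rule; the quotient → 0.
Adding the constant: 0 - 4 = -4. Limit = -4.

Final answer: -4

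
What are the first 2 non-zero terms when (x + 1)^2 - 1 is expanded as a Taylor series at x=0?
x^2 + 2·x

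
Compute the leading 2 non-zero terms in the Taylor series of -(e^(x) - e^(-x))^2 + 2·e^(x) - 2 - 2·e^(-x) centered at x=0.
4·x - 2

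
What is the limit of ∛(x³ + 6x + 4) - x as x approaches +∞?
This is an ∞ − ∞ indeterminate form.
Multiply by (A² + AB + B²)/(A² + AB + B²) where A = ∛(x³+6x + 4), B = x to use A³ − B³ = (A−B)(A²+AB+B²); the x³ terms cancel, leaving (6x + 4)/(A²+AB+B²) with denominator ~ 3x², so the limit is 0.
Limit = 0.

Final answer: 0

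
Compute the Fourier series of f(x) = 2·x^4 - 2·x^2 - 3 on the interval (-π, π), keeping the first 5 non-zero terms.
(104 - 16·π^2)·cos(x) + (-8 + 4·π^2)·cos(2·x) + (56/27 - 16·π^2/9)·cos(3·x) + (-7/8 + π^2)·cos(4·x) - 2·π^2/3 - 3 + 2·π^4/5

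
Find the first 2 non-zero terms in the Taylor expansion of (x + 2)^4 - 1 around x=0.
32·x + 15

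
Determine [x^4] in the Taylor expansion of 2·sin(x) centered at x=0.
Expand to order 4: 2·sin(x) = -x^3/3 + 2·x + O(x^5).
The coefficient of x^4 is 0.

Final answer: 0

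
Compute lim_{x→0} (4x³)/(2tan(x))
Both numerator and denominator → 0 as x → 0; this is a 0/0 indeterminate form.
Expand each to leading order near x = 0: numerator ~ 4·x^3, denominator ~ 2·x.
The limit of the ratio is 0.

Final answer: 0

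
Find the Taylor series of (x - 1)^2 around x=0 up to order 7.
x^2 - 2·x + 1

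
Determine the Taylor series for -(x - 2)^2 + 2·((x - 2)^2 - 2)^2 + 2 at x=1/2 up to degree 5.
-1/8 + 18·(x - 1/2)^2 - 12·(x - 1/2)^3 + 2·(x - 1/2)^4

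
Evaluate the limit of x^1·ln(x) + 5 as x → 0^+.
The product is a 0·∞ indeterminate form at x → 0⁺.
Rewrite the product as ln(x) / x^(-1) and apply L'Hôpital, or use the standard hierarchy x^(-1) ≫ |ln x| as x → 0⁺.
The indeterminate product → 0, so the limit = 5.

Final answer: 5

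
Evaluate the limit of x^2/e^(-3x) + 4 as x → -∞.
The quotient is an ∞/∞ indeterminate form as x → -∞.
Compare growth rates of the dominant terms (exponentials ≫ polynomials ≫ logarithms), or apply L'Hôpital's rule; the quotient → 0.
Adding the constant: 0 + 4 = 4. Limit = 4.

Final answer: 4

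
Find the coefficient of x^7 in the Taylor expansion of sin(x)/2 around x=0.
Expand to order 7: sin(x)/2 = -x^7/10080 + x^5/240 - x^3/12 + x/2 + O(x^8).
The coefficient of x^7 is -1/10080.

Final answer: -1/10080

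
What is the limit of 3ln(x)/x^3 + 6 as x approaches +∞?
The quotient is an ∞/∞ indeterminate form as x → +∞.
The polynomial denominator x^3 dominates the logarithmic numerator (any positive power of x ≫ ln(x) as x → ∞), so the quotient → 0.
Adding the constant: 0 + 6 = 6. Limit = 6.

Final answer: 6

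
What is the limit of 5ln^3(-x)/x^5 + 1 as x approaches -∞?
The quotient is an ∞/∞ indeterminate form as x → -∞.
Compare growth rates of the dominant terms (exponentials ≫ polynomials ≫ logarithms), or apply L'Hôpital's rule; the quotient → 0.
Adding the constant: 0 + 1 = 1. Limit = 1.

Final answer: 1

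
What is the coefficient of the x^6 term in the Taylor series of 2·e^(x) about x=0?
Expand to order 6: 2·e^(x) = x^6/360 + x^5/60 + x^4/12 + x^3/3 + x^2 + 2·x + 2 + O(x^7).
The coefficient of x^6 is 1/360.

Final answer: 1/360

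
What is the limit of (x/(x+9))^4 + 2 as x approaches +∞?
As x → +∞: x/(x+9) = 1/(1 + 9/x) → 1, and the 4th power of a limit-1 base also → 1; with the additive constant, 1 + 2 = 3.
Limit = 3.

Final answer: 3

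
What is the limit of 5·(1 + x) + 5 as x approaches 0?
Direct substitution at x = 0 gives 10.

Final answer: 10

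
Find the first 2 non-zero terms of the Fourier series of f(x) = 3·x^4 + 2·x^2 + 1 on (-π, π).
(136 - 24·π^2)·cos(x) + 1 + 2·π^2/3 + 3·π^4/5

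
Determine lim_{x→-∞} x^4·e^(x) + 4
The product is a 0·∞ indeterminate form at x → -∞.
Rewrite the product as x^4 / e^(-x) (an ∞/∞ form) and apply L'Hôpital, or use the standard hierarchy e^(|x|) ≫ |x^4| as x → -∞.
The indeterminate product → 0, so the limit = 4.

Final answer: 4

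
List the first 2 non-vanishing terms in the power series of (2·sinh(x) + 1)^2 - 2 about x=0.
4·x - 1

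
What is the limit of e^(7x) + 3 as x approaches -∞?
Evaluate the dominant behaviour as x → -∞; each term tends to a finite value or vanishes.
Limit = 3.

Final answer: 3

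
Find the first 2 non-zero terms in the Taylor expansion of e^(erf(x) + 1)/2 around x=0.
e·x/√(π) + e/2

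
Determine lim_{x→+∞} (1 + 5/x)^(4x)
As x → +∞: write (1 + 5/x)^(4x) = ((1 + 5/x)^x)^4 → (e^5)^4 = e^20.
Limit = e^(20).

Final answer: e^(20)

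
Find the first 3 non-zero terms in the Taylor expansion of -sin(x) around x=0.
-x^5/120 + x^3/6 - x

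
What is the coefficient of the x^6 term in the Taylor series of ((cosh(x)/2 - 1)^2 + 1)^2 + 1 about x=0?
Expand to order 6: ((cosh(x)/2 - 1)^2 + 1)^2 + 1 = x^6/288 + x^4/6 - 5·x^2/8 + 41/16 + O(x^7).
The coefficient of x^6 is 1/288.

Final answer: 1/288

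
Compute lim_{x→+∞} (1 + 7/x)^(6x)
As x → +∞: write (1 + 7/x)^(6x) = ((1 + 7/x)^x)^6 → (e^7)^6 = e^42.
Limit = e^(42).

Final answer: e^(42)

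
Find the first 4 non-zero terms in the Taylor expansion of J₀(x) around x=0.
-x^6/2304 + x^4/64 - x^2/4 + 1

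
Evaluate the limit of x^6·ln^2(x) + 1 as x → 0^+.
The product is a 0·∞ indeterminate form at x → 0⁺.
Rewrite the product as ln^2(x) / x^(-6) and apply L'Hôpital, or use the standard hierarchy x^(-6) ≫ |ln x|^2 as x → 0⁺.
The indeterminate product → 0, so the limit = 1.

Final answer: 1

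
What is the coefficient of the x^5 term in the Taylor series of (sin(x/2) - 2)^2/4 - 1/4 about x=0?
Expand to order 5: (sin(x/2) - 2)^2/4 - 1/4 = -x^5/3840 - x^4/192 + x^3/48 + x^2/16 - x/2 + 3/4 + O(x^6).
The coefficient of x^5 is -1/3840.

Final answer: -1/3840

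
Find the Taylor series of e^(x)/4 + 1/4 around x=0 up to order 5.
x^5/480 + x^4/96 + x^3/24 + x^2/8 + x/4 + 1/2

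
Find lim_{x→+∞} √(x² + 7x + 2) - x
This is an ∞ − ∞ indeterminate form.
Multiply and divide by the conjugate √(x²+7x + 2) + x; the x² terms cancel, leaving (7x + 2)/(√(x²+7x + 2)+x) → 7/2.
Limit = 7/2.

Final answer: 7/2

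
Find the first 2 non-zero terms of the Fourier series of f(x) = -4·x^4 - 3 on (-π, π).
(-192 + 32·π^2)·cos(x) - 4·π^4/5 - 3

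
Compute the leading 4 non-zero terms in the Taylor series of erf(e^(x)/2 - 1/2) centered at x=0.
-x^4/(12·√(π)) + x^3/(12·√(π)) + x^2/(2·√(π)) + x/√(π)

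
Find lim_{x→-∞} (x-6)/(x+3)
Evaluate the dominant behaviour as x → -∞; each term tends to a finite value or vanishes.
Limit = 1.

Final answer: 1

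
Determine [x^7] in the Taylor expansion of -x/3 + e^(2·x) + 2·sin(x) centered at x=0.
Expand to order 7: -x/3 + e^(2·x) + 2·sin(x) = x^7/40 + 4·x^6/45 + 17·x^5/60 + 2·x^4/3 + x^3 + 2·x^2 + 11·x/3 + 1 + O(x^8).
The coefficient of x^7 is 1/40.

Final answer: 1/40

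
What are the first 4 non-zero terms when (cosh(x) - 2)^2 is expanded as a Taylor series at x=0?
7·x^6/180 + x^4/6 - x^2 + 1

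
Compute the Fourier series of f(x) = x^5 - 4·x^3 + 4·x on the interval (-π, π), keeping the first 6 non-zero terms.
(-48·π^2 + 2·π^4 + 296)·sin(x) + (-π^4 - 35/2 + 9·π^2)·sin(2·x) + (-112·π^2/27 + 440/81 + 2·π^4/3)·sin(3·x) + (-π^4/2 - 191/64 + 21·π^2/8)·sin(4·x) + (-48·π^2/25 + 1288/625 + 2·π^4/5)·sin(5·x) + (-π^4/3 - 257/162 + 41·π^2/27)·sin(6·x)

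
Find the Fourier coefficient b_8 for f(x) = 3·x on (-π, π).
b_8 = (1/π) ∫_{-π}^{π} f(x)·sin(8x) dx.
Evaluate the integral (use parity and integration by parts as needed): b_8 = -3/4.

Final answer: -3/4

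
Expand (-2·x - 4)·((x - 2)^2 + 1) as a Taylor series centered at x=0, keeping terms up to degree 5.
-2·x^3 + 4·x^2 + 6·x - 20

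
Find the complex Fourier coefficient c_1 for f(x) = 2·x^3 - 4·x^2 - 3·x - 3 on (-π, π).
Compute the real Fourier coefficients first: a_1 = 16, b_1 = -30 + 4·π^2.
Then c_1 = (a_1 − i·b_1)/2 = 8 - 2·i·π^2 + 15·i.

Final answer: 8 - 2·i·π^2 + 15·i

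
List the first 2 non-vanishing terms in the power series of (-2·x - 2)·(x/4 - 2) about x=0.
7·x/2 + 4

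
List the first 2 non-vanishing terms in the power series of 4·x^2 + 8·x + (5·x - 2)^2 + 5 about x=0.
9 - 12·x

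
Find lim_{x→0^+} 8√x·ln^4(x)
This is a 0·∞ indeterminate form at x → 0⁺.
Rewrite the product as 8·ln^4(x) / x^(-1/2) and apply L'Hôpital, or use the standard hierarchy x^(-1/2) ≫ |ln x|^4 as x → 0⁺.
The indeterminate product → 0, so the limit = 0.

Final answer: 0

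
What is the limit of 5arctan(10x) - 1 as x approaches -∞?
Evaluate the dominant behaviour as x → -∞; each term tends to a finite value or vanishes.
Limit = -5·π/2 - 1.

Final answer: -5·π/2 - 1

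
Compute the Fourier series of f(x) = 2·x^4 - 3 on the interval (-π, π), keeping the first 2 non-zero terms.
(96 - 16·π^2)·cos(x) - 3 + 2·π^4/5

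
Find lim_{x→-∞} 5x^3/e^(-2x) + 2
The quotient is an ∞/∞ indeterminate form as x → -∞.
Compare growth rates of the dominant terms (exponentials ≫ polynomials ≫ logarithms), or apply L'Hôpital's rule; the quotient → 0.
Adding the constant: 0 + 2 = 2. Limit = 2.

Final answer: 2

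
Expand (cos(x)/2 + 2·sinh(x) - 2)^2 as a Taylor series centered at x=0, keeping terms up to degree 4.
4·x^4/3 - 2·x^3 + 19·x^2/4 - 6·x + 9/4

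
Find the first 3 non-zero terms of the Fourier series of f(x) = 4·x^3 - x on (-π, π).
(-50 + 8·π^2)·sin(x) + (7 - 4·π^2)·sin(2·x) + (-22/9 + 8·π^2/3)·sin(3·x)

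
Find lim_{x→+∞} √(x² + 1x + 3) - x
This is an ∞ − ∞ indeterminate form.
Multiply and divide by the conjugate √(x²+1x + 3) + x; the x² terms cancel, leaving (1x + 3)/(√(x²+1x + 3)+x) → 1/2.
Limit = 1/2.

Final answer: 1/2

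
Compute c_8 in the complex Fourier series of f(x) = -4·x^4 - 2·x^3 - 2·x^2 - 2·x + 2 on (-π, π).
Compute the real Fourier coefficients first: a_8 = -π^2/2 - 5/64, b_8 = 29/64 + π^2/2.
Then c_8 = (a_8 − i·b_8)/2 = -π^2/4 - 5/128 - i·π^2/4 - 29·i/128.

Final answer: -π^2/4 - 5/128 - i·π^2/4 - 29·i/128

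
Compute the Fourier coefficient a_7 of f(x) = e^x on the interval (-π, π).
a_7 = (1/π) ∫_{-π}^{π} f(x)·cos(7x) dx.
Evaluate the integral (use parity and integration by parts as needed): a_7 = (1 - e^(2·π))·e^(-π)/(50·π).

Final answer: (1 - e^(2·π))·e^(-π)/(50·π)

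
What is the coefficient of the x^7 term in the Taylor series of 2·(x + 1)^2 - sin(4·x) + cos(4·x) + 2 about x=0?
Expand to order 7: 2·(x + 1)^2 - sin(4·x) + cos(4·x) + 2 = 1024·x^7/315 - 256·x^6/45 - 128·x^5/15 + 32·x^4/3 + 32·x^3/3 - 6·x^2 + 5 + O(x^8).
The coefficient of x^7 is 1024/315.

Final answer: 1024/315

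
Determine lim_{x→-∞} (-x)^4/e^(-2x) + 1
The quotient is an ∞/∞ indeterminate form as x → -∞.
Compare growth rates of the dominant terms (exponentials ≫ polynomials ≫ logarithms), or apply L'Hôpital's rule; the quotient → 0.
Adding the constant: 0 + 1 = 1. Limit = 1.

Final answer: 1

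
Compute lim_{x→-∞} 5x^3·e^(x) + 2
The product is a 0·∞ indeterminate form at x → -∞.
Rewrite the product as 5x^3 / e^(-x) (an ∞/∞ form) and apply L'Hôpital, or use the standard hierarchy e^(|x|) ≫ |x^3| as x → -∞.
The indeterminate product → 0, so the limit = 2.

Final answer: 2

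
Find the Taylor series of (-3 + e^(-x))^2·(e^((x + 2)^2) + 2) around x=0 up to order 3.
x^3·(-2/3 + 271·e^(4)/3) + x^2·(-2 + 51·e^(4)) + x·(8 + 20·e^(4)) + 8 + 4·e^(4)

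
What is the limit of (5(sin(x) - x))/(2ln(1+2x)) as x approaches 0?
Both numerator and denominator → 0 as x → 0; this is a 0/0 indeterminate form.
Expand each to leading order near x = 0: numerator ~ -5·x^3/6, denominator ~ 4·x.
The limit of the ratio is 0.

Final answer: 0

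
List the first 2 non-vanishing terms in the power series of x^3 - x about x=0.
x^3 - x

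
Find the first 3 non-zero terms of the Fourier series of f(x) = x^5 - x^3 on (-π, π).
(-42·π^2 + 2·π^4 + 252)·sin(x) + (-π^4 - 9 + 6·π^2)·sin(2·x) + (-58·π^2/27 + 116/81 + 2·π^4/3)·sin(3·x)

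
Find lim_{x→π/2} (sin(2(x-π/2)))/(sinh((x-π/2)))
Both numerator and denominator → 0 as x → π/2; this is a 0/0 indeterminate form.
Expand each to leading order near x = π/2: numerator ~ 2·(x - π/2), denominator ~ (x - π/2).
The limit of the ratio is 2.

Final answer: 2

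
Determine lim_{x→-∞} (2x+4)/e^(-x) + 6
The quotient is an ∞/∞ indeterminate form as x → -∞.
Compare growth rates of the dominant terms (exponentials ≫ polynomials ≫ logarithms), or apply L'Hôpital's rule; the quotient → 0.
Adding the constant: 0 + 6 = 6. Limit = 6.

Final answer: 6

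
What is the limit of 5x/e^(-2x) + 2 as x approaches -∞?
The quotient is an ∞/∞ indeterminate form as x → -∞.
Compare growth rates of the dominant terms (exponentials ≫ polynomials ≫ logarithms), or apply L'Hôpital's rule; the quotient → 0.
Adding the constant: 0 + 2 = 2. Limit = 2.

Final answer: 2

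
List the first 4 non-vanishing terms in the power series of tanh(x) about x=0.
-17·x^7/315 + 2·x^5/15 - x^3/3 + x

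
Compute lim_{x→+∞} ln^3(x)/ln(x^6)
This is an ∞/∞ indeterminate form as x → +∞.
Write ln(x^6) = 6·ln(x), reducing the quotient to ln^2(x)/6 → ∞.
Limit = ∞.

Final answer: ∞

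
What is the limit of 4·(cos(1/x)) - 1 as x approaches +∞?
Evaluate the dominant behaviour as x → +∞; each term tends to a finite value or vanishes.
Limit = 3.

Final answer: 3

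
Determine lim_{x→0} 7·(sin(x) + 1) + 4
Direct substitution at x = 0 gives 11.

Final answer: 11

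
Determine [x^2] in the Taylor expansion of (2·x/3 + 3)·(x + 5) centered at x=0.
Expand to order 2: (2·x/3 + 3)·(x + 5) = 2·x^2/3 + 19·x/3 + 15 + O(x^3).
The coefficient of x^2 is 2/3.

Final answer: 2/3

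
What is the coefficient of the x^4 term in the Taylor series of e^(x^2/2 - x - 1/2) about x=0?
Expand to order 4: e^(x^2/2 - x - 1/2) = 5·x^4·e^(-1/2)/12 - 2·x^3·e^(-1/2)/3 + x^2·e^(-1/2) - x·e^(-1/2) + e^(-1/2) + O(x^5).
The coefficient of x^4 is 5·e^(-1/2)/12.

Final answer: 5·e^(-1/2)/12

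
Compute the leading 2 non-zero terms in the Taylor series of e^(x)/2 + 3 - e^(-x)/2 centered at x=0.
x + 3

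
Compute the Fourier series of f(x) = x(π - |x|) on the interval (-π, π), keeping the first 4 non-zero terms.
8·sin(x)/π + 8·sin(3·x)/(27·π) + 8·sin(5·x)/(125·π) + 8·sin(7·x)/(343·π)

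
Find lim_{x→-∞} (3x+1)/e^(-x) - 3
The quotient is an ∞/∞ indeterminate form as x → -∞.
Compare growth rates of the dominant terms (exponentials ≫ polynomials ≫ logarithms), or apply L'Hôpital's rule; the quotient → 0.
Adding the constant: 0 - 3 = -3. Limit = -3.

Final answer: -3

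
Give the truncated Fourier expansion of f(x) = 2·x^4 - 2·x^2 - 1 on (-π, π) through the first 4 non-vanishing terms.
(104 - 16·π^2)·cos(x) + (-8 + 4·π^2)·cos(2·x) + (56/27 - 16·π^2/9)·cos(3·x) - 2·π^2/3 - 1 + 2·π^4/5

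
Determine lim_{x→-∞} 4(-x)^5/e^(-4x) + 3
The quotient is an ∞/∞ indeterminate form as x → -∞.
Compare growth rates of the dominant terms (exponentials ≫ polynomials ≫ logarithms), or apply L'Hôpital's rule; the quotient → 0.
Adding the constant: 0 + 3 = 3. Limit = 3.

Final answer: 3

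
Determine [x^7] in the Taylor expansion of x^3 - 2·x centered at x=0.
Expand to order 7: x^3 - 2·x = x^3 - 2·x + O(x^8).
The coefficient of x^7 is 0.

Final answer: 0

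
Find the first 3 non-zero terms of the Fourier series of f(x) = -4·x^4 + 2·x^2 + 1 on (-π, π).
(-200 + 32·π^2)·cos(x) + (14 - 8·π^2)·cos(2·x) - 4·π^4/5 + 1 + 2·π^2/3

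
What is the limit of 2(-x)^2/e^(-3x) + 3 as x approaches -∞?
The quotient is an ∞/∞ indeterminate form as x → -∞.
Compare growth rates of the dominant terms (exponentials ≫ polynomials ≫ logarithms), or apply L'Hôpital's rule; the quotient → 0.
Adding the constant: 0 + 3 = 3. Limit = 3.

Final answer: 3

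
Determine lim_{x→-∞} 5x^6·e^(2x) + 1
The product is a 0·∞ indeterminate form at x → -∞.
Rewrite the product as 5x^6 / e^(-2x) (an ∞/∞ form) and apply L'Hôpital, or use the standard hierarchy e^(2|x|) ≫ |x^6| as x → -∞.
The indeterminate product → 0, so the limit = 1.

Final answer: 1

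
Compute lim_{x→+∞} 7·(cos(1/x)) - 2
Evaluate the dominant behaviour as x → +∞; each term tends to a finite value or vanishes.
Limit = 5.

Final answer: 5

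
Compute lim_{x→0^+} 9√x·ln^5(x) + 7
The product is a 0·∞ indeterminate form at x → 0⁺.
Rewrite the product as 9·ln^5(x) / x^(-1/2) and apply L'Hôpital, or use the standard hierarchy x^(-1/2) ≫ |ln x|^5 as x → 0⁺.
The indeterminate product → 0, so the limit = 7.

Final answer: 7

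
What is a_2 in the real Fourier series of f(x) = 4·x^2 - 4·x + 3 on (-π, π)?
a_2 = (1/π) ∫_{-π}^{π} f(x)·cos(2x) dx.
Evaluate the integral (use parity and integration by parts as needed): a_2 = 4.

Final answer: 4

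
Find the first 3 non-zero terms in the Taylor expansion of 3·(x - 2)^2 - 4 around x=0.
3·x^2 - 12·x + 8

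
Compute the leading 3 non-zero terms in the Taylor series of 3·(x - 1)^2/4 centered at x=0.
3·x^2/4 - 3·x/2 + 3/4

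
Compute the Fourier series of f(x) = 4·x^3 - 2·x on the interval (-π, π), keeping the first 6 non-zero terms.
(-52 + 8·π^2)·sin(x) + (8 - 4·π^2)·sin(2·x) + (-28/9 + 8·π^2/3)·sin(3·x) + (7/4 - 2·π^2)·sin(4·x) + (-148/125 + 8·π^2/5)·sin(5·x) + (8/9 - 4·π^2/3)·sin(6·x)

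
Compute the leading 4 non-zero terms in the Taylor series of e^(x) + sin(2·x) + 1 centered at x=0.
-7·x^3/6 + x^2/2 + 3·x + 2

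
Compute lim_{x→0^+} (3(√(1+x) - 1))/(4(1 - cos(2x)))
Both numerator and denominator → 0 as x → 0^+; this is a 0/0 indeterminate form.
Expand each to leading order near x = 0: numerator ~ 3·x/2, denominator ~ 8·x^2.
The limit of the ratio is ∞.

Final answer: ∞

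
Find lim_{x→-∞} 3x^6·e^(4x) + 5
The product is a 0·∞ indeterminate form at x → -∞.
Rewrite the product as 3x^6 / e^(-4x) (an ∞/∞ form) and apply L'Hôpital, or use the standard hierarchy e^(4|x|) ≫ |x^6| as x → -∞.
The indeterminate product → 0, so the limit = 5.

Final answer: 5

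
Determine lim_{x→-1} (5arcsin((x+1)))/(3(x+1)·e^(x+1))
Both numerator and denominator → 0 as x → -1; this is a 0/0 indeterminate form.
Expand each to leading order near x = -1: numerator ~ 5·(x + 1), denominator ~ 3·(x + 1).
The limit of the ratio is 5/3.

Final answer: 5/3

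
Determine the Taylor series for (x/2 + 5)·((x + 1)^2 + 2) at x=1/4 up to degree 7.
2337/128 + 467·(x - 1/4)/32 + 51·(x - 1/4)^2/8 + (x - 1/4)^3/2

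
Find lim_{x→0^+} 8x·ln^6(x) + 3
The product is a 0·∞ indeterminate form at x → 0⁺.
Rewrite the product as 8·ln^6(x) / x^(-1) and apply L'Hôpital, or use the standard hierarchy x^(-1) ≫ |ln x|^6 as x → 0⁺.
The indeterminate product → 0, so the limit = 3.

Final answer: 3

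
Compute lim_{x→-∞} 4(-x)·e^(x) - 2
The product is a 0·∞ indeterminate form at x → -∞.
Rewrite the product as 4(-x) / e^(-x) (an ∞/∞ form) and apply L'Hôpital, or use the standard hierarchy e^(|x|) ≫ |(-x)| as x → -∞.
The indeterminate product → 0, so the limit = -2.

Final answer: -2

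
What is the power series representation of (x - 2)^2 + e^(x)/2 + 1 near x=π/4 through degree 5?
-π + π^2/16 + e^(π/4)/2 + 5 + (-4 + e^(π/4)/2 + π/2)·(x - π/4) + (e^(π/4)/4 + 1)·(x - π/4)^2 + e^(π/4)·(x - π/4)^3/12 + e^(π/4)·(x - π/4)^4/48 + e^(π/4)·(x - π/4)^5/240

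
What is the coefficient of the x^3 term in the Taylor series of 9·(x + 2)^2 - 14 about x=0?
Expand to order 3: 9·(x + 2)^2 - 14 = 9·x^2 + 36·x + 22 + O(x^4).
The coefficient of x^3 is 0.

Final answer: 0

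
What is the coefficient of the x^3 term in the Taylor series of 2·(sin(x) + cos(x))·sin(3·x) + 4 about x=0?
Expand to order 3: 2·(sin(x) + cos(x))·sin(3·x) + 4 = -12·x^3 + 6·x^2 + 6·x + 4 + O(x^4).
The coefficient of x^3 is -12.

Final answer: -12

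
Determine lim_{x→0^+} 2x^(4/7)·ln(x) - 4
The product is a 0·∞ indeterminate form at x → 0⁺.
Rewrite the product as 2·ln(x) / x^(-4/7) and apply L'Hôpital, or use the standard hierarchy x^(-4/7) ≫ |ln x| as x → 0⁺.
The indeterminate product → 0, so the limit = -4.

Final answer: -4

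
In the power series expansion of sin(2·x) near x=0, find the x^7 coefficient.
Expand to order 7: sin(2·x) = -8·x^7/315 + 4·x^5/15 - 4·x^3/3 + 2·x + O(x^8).
The coefficient of x^7 is -8/315.

Final answer: -8/315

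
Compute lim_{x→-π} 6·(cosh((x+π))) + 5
Direct substitution at x = -π gives 11.

Final answer: 11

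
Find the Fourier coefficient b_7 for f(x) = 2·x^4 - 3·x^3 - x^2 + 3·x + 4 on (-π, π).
b_7 = (1/π) ∫_{-π}^{π} f(x)·sin(7x) dx.
Evaluate the integral (use parity and integration by parts as needed): b_7 = 330/343 - 6·π^2/7.

Final answer: 330/343 - 6·π^2/7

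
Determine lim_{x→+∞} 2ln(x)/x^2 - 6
The quotient is an ∞/∞ indeterminate form as x → +∞.
The polynomial denominator x^2 dominates the logarithmic numerator (any positive power of x ≫ ln(x) as x → ∞), so the quotient → 0.
Adding the constant: 0 - 6 = -6. Limit = -6.

Final answer: -6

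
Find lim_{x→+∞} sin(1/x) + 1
Evaluate the dominant behaviour as x → +∞; each term tends to a finite value or vanishes.
Limit = 1.

Final answer: 1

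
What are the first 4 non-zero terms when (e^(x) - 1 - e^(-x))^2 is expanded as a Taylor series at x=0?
-2·x^3/3 + 4·x^2 - 4·x + 1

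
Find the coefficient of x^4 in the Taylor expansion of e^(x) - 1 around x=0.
Expand to order 4: e^(x) - 1 = x^4/24 + x^3/6 + x^2/2 + x + O(x^5).
The coefficient of x^4 is 1/24.

Final answer: 1/24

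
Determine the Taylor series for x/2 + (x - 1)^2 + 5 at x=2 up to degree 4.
7 + 5·(x - 2)/2 + (x - 2)^2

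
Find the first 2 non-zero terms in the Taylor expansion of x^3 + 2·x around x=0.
x^3 + 2·x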